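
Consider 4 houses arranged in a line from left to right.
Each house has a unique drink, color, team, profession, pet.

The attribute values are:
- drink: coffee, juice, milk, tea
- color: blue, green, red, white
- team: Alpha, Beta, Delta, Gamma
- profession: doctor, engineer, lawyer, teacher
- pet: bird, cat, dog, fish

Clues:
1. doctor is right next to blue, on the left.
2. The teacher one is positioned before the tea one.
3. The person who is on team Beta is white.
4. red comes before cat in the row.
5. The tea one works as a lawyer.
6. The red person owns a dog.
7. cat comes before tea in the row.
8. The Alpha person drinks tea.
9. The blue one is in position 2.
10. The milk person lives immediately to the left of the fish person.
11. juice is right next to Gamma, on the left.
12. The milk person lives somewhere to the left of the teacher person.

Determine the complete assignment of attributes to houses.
Solution:

House | Drink | Color | Team | Profession | Pet
-----------------------------------------------
  1   | juice | red | Delta | doctor | dog
  2   | milk | blue | Gamma | engineer | cat
  3   | coffee | white | Beta | teacher | fish
  4   | tea | green | Alpha | lawyer | bird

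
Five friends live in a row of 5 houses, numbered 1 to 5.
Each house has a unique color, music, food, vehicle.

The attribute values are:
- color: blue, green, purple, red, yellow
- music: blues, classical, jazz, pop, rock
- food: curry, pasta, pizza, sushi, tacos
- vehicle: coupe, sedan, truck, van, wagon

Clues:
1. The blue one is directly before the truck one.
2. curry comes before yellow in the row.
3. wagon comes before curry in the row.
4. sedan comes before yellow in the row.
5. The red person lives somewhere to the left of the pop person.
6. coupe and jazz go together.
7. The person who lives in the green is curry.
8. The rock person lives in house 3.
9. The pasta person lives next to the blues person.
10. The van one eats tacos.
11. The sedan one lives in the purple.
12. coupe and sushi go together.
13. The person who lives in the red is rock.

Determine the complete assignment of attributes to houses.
Solution:

House | Color | Music | Food | Vehicle
--------------------------------------
  1   | blue | classical | pasta | wagon
  2   | green | blues | curry | truck
  3   | red | rock | tacos | van
  4   | purple | pop | pizza | sedan
  5   | yellow | jazz | sushi | coupe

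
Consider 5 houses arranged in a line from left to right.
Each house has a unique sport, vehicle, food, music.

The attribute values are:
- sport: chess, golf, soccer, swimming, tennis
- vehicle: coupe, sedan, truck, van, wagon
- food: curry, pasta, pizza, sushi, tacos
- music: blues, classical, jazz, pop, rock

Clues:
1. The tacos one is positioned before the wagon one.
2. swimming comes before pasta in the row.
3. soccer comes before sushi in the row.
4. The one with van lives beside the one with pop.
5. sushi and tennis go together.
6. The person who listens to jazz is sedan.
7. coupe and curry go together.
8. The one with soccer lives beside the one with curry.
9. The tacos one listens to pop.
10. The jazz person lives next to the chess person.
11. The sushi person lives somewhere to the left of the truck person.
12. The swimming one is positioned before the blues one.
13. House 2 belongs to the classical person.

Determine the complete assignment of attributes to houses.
Solution:

House | Sport | Vehicle | Food | Music
--------------------------------------
  1   | soccer | sedan | pizza | jazz
  2   | chess | coupe | curry | classical
  3   | tennis | van | sushi | rock
  4   | swimming | truck | tacos | pop
  5   | golf | wagon | pasta | blues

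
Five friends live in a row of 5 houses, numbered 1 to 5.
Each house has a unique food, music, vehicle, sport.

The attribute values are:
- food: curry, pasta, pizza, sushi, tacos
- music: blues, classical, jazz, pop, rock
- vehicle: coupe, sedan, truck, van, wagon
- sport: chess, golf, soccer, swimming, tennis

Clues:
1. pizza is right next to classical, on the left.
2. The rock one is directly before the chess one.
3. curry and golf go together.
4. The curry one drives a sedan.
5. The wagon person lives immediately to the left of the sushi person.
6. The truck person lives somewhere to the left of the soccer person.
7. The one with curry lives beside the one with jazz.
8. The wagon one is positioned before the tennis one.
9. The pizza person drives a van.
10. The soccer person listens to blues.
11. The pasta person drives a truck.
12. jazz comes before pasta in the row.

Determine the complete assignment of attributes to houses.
Solution:

House | Food | Music | Vehicle | Sport
--------------------------------------
  1   | curry | rock | sedan | golf
  2   | pizza | jazz | van | chess
  3   | pasta | classical | truck | swimming
  4   | tacos | blues | wagon | soccer
  5   | sushi | pop | coupe | tennis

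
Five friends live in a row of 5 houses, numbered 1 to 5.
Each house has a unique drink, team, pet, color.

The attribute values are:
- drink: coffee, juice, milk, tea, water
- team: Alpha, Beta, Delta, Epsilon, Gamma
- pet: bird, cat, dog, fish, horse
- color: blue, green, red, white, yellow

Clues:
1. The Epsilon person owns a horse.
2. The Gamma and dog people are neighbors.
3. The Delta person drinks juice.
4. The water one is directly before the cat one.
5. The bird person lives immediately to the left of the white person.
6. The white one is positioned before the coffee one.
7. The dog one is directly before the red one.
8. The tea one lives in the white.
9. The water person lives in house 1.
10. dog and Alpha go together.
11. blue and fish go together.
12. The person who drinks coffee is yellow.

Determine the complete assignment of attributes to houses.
Solution:

House | Drink | Team | Pet | Color
----------------------------------
  1   | water | Beta | bird | green
  2   | tea | Gamma | cat | white
  3   | coffee | Alpha | dog | yellow
  4   | milk | Epsilon | horse | red
  5   | juice | Delta | fish | blue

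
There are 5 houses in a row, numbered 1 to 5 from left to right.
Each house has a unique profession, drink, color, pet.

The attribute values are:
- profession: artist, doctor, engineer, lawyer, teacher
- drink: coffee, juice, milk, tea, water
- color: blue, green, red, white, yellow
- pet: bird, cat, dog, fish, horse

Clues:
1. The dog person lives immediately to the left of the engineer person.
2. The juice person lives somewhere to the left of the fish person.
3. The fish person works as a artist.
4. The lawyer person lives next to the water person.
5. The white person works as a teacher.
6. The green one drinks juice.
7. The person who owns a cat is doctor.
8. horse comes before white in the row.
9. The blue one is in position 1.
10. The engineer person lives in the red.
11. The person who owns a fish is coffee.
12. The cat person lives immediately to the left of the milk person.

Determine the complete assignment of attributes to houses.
Solution:

House | Profession | Drink | Color | Pet
----------------------------------------
  1   | lawyer | tea | blue | dog
  2   | engineer | water | red | horse
  3   | doctor | juice | green | cat
  4   | teacher | milk | white | bird
  5   | artist | coffee | yellow | fish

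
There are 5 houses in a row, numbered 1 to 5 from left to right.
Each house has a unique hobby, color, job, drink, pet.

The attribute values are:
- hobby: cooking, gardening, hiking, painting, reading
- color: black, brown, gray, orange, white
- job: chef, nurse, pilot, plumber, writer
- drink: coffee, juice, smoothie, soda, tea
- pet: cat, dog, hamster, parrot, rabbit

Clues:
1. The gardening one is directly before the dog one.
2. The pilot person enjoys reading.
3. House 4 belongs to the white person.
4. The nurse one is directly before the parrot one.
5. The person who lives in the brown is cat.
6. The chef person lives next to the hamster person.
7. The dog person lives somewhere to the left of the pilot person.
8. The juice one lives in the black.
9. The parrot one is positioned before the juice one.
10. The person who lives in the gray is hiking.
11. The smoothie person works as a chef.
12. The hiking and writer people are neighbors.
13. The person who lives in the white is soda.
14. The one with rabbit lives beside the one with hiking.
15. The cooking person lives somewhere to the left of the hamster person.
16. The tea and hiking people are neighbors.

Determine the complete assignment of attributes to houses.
Solution:

House | Hobby | Color | Job | Drink | Pet
-----------------------------------------
  1   | cooking | orange | nurse | tea | rabbit
  2   | hiking | gray | chef | smoothie | parrot
  3   | gardening | black | writer | juice | hamster
  4   | painting | white | plumber | soda | dog
  5   | reading | brown | pilot | coffee | cat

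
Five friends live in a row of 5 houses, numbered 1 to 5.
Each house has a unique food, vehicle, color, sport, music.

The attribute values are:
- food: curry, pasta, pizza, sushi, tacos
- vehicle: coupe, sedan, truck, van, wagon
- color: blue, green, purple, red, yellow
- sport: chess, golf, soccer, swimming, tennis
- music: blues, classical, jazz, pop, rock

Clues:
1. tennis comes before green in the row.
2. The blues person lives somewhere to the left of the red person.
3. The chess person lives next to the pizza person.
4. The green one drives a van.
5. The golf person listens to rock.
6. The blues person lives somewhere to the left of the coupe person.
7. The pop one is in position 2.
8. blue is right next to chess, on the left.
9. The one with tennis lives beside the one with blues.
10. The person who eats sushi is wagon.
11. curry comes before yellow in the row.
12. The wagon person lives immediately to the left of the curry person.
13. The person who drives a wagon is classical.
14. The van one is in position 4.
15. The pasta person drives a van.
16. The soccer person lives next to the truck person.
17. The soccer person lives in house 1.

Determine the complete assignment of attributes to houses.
Solution:

House | Food | Vehicle | Color | Sport | Music
----------------------------------------------
  1   | sushi | wagon | blue | soccer | classical
  2   | curry | truck | purple | chess | pop
  3   | pizza | sedan | yellow | tennis | jazz
  4   | pasta | van | green | swimming | blues
  5   | tacos | coupe | red | golf | rock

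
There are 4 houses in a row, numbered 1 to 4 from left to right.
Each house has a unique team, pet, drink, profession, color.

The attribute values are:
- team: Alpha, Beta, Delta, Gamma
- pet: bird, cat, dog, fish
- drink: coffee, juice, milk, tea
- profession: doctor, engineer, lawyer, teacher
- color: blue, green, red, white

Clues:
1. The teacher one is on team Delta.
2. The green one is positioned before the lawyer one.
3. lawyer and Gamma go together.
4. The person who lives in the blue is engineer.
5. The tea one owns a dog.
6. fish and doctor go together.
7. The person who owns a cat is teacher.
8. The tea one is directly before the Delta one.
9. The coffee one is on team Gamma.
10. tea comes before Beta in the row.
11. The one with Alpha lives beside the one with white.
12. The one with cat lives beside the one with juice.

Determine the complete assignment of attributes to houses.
Solution:

House | Team | Pet | Drink | Profession | Color
-----------------------------------------------
  1   | Alpha | dog | tea | engineer | blue
  2   | Delta | cat | milk | teacher | white
  3   | Beta | fish | juice | doctor | green
  4   | Gamma | bird | coffee | lawyer | red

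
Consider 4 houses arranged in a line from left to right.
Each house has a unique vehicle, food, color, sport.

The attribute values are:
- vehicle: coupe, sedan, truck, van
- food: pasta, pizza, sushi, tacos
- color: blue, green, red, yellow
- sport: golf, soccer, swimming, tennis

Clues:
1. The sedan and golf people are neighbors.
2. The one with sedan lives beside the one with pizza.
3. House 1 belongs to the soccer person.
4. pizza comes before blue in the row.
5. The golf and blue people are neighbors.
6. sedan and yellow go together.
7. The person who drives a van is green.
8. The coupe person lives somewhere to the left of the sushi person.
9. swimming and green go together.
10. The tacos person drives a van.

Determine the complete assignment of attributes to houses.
Solution:

House | Vehicle | Food | Color | Sport
--------------------------------------
  1   | sedan | pasta | yellow | soccer
  2   | coupe | pizza | red | golf
  3   | truck | sushi | blue | tennis
  4   | van | tacos | green | swimming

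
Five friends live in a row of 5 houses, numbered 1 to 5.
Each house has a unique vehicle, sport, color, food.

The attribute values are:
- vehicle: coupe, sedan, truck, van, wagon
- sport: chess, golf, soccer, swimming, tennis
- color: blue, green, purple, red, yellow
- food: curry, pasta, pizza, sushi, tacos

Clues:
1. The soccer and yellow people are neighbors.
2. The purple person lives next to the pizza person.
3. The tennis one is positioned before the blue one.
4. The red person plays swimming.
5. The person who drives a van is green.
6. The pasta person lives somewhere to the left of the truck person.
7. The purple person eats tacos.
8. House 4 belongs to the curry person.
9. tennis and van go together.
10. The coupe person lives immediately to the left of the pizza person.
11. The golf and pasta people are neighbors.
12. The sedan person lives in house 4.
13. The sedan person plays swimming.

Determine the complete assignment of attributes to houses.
Solution:

House | Vehicle | Sport | Color | Food
--------------------------------------
  1   | coupe | soccer | purple | tacos
  2   | wagon | golf | yellow | pizza
  3   | van | tennis | green | pasta
  4   | sedan | swimming | red | curry
  5   | truck | chess | blue | sushi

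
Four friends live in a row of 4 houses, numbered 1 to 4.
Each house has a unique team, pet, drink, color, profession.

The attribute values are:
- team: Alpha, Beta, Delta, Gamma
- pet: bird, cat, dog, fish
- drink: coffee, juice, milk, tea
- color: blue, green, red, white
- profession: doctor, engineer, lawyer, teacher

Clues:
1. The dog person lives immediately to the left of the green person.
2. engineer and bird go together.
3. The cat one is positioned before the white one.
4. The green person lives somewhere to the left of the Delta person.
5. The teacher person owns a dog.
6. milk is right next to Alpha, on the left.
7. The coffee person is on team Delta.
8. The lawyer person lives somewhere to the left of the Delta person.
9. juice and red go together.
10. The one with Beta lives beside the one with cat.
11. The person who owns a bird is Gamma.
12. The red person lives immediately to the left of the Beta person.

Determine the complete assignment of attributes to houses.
Solution:

House | Team | Pet | Drink | Color | Profession
-----------------------------------------------
  1   | Gamma | bird | juice | red | engineer
  2   | Beta | dog | milk | blue | teacher
  3   | Alpha | cat | tea | green | lawyer
  4   | Delta | fish | coffee | white | doctor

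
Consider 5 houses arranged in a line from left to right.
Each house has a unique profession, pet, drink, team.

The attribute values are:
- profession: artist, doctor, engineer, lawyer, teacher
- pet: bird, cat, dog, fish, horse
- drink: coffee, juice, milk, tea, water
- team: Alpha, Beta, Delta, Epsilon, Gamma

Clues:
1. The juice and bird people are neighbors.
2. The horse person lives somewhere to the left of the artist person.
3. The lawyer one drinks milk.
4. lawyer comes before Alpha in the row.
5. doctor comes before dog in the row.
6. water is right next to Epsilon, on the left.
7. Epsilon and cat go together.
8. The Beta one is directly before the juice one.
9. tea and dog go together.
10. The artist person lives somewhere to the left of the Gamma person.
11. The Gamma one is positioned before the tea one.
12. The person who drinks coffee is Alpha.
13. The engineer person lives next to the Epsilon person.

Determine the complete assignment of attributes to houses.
Solution:

House | Profession | Pet | Drink | Team
---------------------------------------
  1   | engineer | horse | water | Beta
  2   | artist | cat | juice | Epsilon
  3   | lawyer | bird | milk | Gamma
  4   | doctor | fish | coffee | Alpha
  5   | teacher | dog | tea | Delta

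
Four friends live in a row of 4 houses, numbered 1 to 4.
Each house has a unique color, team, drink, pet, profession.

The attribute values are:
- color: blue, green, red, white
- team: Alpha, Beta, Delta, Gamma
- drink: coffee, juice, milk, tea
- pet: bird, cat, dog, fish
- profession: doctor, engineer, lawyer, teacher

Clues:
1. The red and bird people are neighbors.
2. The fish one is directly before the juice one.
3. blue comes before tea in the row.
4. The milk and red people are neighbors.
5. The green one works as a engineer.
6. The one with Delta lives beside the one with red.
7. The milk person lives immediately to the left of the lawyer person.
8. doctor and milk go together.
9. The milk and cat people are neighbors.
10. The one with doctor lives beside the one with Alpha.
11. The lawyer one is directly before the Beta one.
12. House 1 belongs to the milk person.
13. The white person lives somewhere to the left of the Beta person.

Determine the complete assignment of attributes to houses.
Solution:

House | Color | Team | Drink | Pet | Profession
-----------------------------------------------
  1   | white | Delta | milk | fish | doctor
  2   | red | Alpha | juice | cat | lawyer
  3   | blue | Beta | coffee | bird | teacher
  4   | green | Gamma | tea | dog | engineer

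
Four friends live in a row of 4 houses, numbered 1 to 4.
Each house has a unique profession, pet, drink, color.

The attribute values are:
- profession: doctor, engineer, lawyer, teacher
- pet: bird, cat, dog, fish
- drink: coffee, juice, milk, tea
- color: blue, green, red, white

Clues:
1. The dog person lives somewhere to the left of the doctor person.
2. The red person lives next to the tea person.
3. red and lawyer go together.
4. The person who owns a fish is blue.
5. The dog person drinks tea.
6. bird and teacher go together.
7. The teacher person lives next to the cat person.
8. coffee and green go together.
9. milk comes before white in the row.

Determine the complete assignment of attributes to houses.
Solution:

House | Profession | Pet | Drink | Color
----------------------------------------
  1   | teacher | bird | coffee | green
  2   | lawyer | cat | milk | red
  3   | engineer | dog | tea | white
  4   | doctor | fish | juice | blue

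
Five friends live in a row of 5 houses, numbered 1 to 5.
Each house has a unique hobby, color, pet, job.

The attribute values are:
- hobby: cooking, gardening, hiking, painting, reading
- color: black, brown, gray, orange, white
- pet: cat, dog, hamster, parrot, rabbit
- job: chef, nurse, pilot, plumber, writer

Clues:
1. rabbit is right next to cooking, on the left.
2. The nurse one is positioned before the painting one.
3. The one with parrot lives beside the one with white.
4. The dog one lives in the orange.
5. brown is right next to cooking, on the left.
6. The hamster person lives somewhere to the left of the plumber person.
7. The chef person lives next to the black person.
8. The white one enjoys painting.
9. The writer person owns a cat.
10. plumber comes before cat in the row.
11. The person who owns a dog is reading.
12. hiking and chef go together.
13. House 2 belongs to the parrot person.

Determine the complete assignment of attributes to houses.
Solution:

House | Hobby | Color | Pet | Job
---------------------------------
  1   | hiking | brown | rabbit | chef
  2   | cooking | black | parrot | nurse
  3   | painting | white | hamster | pilot
  4   | reading | orange | dog | plumber
  5   | gardening | gray | cat | writer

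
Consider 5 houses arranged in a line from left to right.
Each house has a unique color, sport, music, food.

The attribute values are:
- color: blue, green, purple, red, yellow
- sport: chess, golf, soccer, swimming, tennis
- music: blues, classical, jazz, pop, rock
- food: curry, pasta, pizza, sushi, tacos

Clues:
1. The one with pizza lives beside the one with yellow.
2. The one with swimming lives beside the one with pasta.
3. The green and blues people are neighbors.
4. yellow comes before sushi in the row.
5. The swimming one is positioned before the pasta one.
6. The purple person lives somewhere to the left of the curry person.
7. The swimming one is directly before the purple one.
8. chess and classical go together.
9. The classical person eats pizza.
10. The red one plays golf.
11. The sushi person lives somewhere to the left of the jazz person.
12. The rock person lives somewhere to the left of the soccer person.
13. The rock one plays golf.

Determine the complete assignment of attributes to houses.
Solution:

House | Color | Sport | Music | Food
------------------------------------
  1   | green | chess | classical | pizza
  2   | yellow | swimming | blues | tacos
  3   | purple | tennis | pop | pasta
  4   | red | golf | rock | sushi
  5   | blue | soccer | jazz | curry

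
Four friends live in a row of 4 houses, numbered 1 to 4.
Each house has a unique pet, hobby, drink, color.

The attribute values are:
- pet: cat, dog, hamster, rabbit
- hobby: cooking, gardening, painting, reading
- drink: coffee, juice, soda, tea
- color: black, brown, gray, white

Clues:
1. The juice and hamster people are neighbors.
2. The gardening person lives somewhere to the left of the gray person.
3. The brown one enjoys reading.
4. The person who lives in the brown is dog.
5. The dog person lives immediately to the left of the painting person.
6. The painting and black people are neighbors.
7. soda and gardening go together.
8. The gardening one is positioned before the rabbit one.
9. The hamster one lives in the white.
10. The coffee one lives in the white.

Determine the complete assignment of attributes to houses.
Solution:

House | Pet | Hobby | Drink | Color
-----------------------------------
  1   | dog | reading | juice | brown
  2   | hamster | painting | coffee | white
  3   | cat | gardening | soda | black
  4   | rabbit | cooking | tea | gray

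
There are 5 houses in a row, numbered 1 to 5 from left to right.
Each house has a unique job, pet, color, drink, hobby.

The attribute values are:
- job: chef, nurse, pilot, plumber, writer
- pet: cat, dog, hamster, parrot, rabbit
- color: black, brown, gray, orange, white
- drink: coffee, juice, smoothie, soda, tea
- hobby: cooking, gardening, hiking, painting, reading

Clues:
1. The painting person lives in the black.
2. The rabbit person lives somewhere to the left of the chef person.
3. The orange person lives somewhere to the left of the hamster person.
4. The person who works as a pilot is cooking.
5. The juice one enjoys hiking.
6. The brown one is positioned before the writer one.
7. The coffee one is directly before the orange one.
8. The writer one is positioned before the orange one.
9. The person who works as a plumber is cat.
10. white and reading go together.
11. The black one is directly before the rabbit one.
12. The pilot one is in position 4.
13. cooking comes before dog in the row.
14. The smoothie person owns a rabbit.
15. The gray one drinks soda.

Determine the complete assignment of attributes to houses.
Solution:

House | Job | Pet | Color | Drink | Hobby
-----------------------------------------
  1   | plumber | cat | brown | juice | hiking
  2   | writer | parrot | black | coffee | painting
  3   | nurse | rabbit | orange | smoothie | gardening
  4   | pilot | hamster | gray | soda | cooking
  5   | chef | dog | white | tea | reading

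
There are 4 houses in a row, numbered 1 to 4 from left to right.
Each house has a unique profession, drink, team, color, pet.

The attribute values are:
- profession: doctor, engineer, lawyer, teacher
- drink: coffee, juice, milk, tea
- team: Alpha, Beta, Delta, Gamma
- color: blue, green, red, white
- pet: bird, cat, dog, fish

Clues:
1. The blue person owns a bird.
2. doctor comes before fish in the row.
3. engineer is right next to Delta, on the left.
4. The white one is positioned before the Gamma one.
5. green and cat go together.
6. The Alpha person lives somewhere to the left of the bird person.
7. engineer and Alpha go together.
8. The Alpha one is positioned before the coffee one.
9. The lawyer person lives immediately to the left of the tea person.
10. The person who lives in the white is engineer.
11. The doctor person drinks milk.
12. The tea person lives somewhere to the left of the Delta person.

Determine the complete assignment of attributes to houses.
Solution:

House | Profession | Drink | Team | Color | Pet
-----------------------------------------------
  1   | lawyer | juice | Beta | green | cat
  2   | engineer | tea | Alpha | white | dog
  3   | doctor | milk | Delta | blue | bird
  4   | teacher | coffee | Gamma | red | fish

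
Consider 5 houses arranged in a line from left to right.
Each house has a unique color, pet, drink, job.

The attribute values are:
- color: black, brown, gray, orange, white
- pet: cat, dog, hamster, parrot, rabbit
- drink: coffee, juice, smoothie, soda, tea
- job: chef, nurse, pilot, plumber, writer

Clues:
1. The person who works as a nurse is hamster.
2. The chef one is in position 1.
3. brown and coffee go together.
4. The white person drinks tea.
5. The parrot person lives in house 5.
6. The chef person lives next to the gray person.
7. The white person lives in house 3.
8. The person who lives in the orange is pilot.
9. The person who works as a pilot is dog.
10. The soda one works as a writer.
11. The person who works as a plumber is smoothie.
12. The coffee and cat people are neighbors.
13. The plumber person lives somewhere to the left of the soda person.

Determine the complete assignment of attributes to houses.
Solution:

House | Color | Pet | Drink | Job
---------------------------------
  1   | brown | rabbit | coffee | chef
  2   | gray | cat | smoothie | plumber
  3   | white | hamster | tea | nurse
  4   | orange | dog | juice | pilot
  5   | black | parrot | soda | writer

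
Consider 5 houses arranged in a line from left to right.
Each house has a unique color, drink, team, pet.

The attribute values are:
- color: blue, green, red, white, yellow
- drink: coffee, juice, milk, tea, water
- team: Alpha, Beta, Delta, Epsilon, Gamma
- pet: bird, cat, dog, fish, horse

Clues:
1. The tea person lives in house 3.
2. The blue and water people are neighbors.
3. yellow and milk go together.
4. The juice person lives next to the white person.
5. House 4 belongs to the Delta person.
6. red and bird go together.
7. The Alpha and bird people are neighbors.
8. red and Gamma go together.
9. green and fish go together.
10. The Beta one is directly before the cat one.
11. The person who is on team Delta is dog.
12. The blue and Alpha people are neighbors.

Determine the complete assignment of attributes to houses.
Solution:

House | Color | Drink | Team | Pet
----------------------------------
  1   | blue | juice | Beta | horse
  2   | white | water | Alpha | cat
  3   | red | tea | Gamma | bird
  4   | yellow | milk | Delta | dog
  5   | green | coffee | Epsilon | fish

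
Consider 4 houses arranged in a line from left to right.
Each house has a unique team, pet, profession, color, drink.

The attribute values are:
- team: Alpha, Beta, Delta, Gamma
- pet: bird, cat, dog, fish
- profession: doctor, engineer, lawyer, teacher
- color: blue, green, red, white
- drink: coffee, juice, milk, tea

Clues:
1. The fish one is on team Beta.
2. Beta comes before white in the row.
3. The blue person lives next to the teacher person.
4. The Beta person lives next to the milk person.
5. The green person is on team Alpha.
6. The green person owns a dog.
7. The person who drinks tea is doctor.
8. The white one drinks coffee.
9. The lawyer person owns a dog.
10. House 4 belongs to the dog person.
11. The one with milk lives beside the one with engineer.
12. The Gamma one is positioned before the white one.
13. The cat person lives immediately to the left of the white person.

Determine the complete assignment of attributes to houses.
Solution:

House | Team | Pet | Profession | Color | Drink
-----------------------------------------------
  1   | Beta | fish | doctor | blue | tea
  2   | Gamma | cat | teacher | red | milk
  3   | Delta | bird | engineer | white | coffee
  4   | Alpha | dog | lawyer | green | juice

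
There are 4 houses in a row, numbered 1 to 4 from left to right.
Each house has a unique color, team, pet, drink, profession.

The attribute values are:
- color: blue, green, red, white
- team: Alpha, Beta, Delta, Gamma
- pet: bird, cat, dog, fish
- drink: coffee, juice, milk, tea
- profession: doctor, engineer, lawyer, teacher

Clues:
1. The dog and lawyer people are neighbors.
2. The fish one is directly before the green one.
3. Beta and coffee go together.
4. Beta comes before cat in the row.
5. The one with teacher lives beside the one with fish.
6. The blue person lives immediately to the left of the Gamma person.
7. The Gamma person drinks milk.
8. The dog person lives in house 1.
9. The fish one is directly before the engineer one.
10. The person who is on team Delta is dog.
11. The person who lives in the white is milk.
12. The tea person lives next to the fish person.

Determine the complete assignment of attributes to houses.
Solution:

House | Color | Team | Pet | Drink | Profession
-----------------------------------------------
  1   | blue | Delta | dog | tea | teacher
  2   | white | Gamma | fish | milk | lawyer
  3   | green | Beta | bird | coffee | engineer
  4   | red | Alpha | cat | juice | doctor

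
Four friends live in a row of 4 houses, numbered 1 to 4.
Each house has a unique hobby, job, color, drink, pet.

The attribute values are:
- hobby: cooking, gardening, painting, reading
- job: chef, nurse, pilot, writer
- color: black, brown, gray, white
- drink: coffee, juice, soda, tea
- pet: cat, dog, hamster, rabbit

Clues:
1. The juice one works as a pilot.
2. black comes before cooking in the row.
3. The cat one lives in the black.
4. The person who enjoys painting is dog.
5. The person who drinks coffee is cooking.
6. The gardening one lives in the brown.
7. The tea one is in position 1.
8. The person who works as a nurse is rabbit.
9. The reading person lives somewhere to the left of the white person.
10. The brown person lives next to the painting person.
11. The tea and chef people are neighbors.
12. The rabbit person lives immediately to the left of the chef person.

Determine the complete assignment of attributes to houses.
Solution:

House | Hobby | Job | Color | Drink | Pet
-----------------------------------------
  1   | gardening | nurse | brown | tea | rabbit
  2   | painting | chef | gray | soda | dog
  3   | reading | pilot | black | juice | cat
  4   | cooking | writer | white | coffee | hamster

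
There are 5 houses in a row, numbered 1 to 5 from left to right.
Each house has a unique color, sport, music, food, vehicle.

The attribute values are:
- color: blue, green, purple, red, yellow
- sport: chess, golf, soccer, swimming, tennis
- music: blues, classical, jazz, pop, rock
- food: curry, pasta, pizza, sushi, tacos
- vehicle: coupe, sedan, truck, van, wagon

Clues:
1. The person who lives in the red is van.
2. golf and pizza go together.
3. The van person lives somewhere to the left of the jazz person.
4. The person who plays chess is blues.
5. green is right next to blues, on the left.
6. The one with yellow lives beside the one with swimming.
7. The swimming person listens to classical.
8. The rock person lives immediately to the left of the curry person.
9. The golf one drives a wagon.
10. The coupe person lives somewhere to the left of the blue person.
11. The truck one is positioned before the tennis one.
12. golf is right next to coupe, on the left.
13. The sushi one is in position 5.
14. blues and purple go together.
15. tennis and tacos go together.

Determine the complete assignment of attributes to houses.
Solution:

House | Color | Sport | Music | Food | Vehicle
----------------------------------------------
  1   | yellow | golf | rock | pizza | wagon
  2   | green | swimming | classical | curry | coupe
  3   | purple | chess | blues | pasta | truck
  4   | red | tennis | pop | tacos | van
  5   | blue | soccer | jazz | sushi | sedan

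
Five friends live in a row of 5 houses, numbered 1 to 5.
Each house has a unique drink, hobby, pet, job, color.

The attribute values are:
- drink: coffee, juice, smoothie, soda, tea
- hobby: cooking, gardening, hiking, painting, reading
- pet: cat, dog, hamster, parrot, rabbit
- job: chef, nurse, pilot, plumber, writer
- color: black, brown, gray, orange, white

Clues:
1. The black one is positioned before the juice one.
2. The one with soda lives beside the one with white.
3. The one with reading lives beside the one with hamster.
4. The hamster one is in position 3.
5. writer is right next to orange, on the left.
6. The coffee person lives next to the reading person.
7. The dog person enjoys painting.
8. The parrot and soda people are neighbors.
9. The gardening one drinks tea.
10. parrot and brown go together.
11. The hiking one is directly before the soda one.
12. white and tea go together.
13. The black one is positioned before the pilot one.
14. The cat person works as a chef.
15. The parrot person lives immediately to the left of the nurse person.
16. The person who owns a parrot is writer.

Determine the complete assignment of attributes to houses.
Solution:

House | Drink | Hobby | Pet | Job | Color
-----------------------------------------
  1   | coffee | hiking | parrot | writer | brown
  2   | soda | reading | rabbit | nurse | orange
  3   | tea | gardening | hamster | plumber | white
  4   | smoothie | cooking | cat | chef | black
  5   | juice | painting | dog | pilot | gray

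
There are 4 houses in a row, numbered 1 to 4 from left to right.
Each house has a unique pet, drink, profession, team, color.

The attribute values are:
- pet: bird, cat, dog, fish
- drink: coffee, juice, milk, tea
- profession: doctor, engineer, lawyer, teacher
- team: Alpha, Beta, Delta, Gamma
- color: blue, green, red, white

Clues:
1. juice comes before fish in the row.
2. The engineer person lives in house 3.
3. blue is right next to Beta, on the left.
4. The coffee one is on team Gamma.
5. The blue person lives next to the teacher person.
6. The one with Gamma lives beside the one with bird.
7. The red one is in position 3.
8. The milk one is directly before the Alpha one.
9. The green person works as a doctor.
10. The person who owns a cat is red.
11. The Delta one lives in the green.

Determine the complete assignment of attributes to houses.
Solution:

House | Pet | Drink | Profession | Team | Color
-----------------------------------------------
  1   | dog | coffee | lawyer | Gamma | blue
  2   | bird | milk | teacher | Beta | white
  3   | cat | juice | engineer | Alpha | red
  4   | fish | tea | doctor | Delta | green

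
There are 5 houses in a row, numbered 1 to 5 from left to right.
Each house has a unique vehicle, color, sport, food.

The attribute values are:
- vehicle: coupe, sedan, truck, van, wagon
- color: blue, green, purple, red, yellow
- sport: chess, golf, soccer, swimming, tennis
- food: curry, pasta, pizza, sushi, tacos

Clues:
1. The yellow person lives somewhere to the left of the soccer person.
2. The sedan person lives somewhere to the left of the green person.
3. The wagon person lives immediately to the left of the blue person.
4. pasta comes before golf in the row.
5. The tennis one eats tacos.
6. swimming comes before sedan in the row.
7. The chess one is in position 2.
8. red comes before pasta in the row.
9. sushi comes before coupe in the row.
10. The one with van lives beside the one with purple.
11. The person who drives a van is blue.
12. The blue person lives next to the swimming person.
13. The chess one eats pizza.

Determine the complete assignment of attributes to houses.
Solution:

House | Vehicle | Color | Sport | Food
--------------------------------------
  1   | wagon | red | tennis | tacos
  2   | van | blue | chess | pizza
  3   | truck | purple | swimming | pasta
  4   | sedan | yellow | golf | sushi
  5   | coupe | green | soccer | curry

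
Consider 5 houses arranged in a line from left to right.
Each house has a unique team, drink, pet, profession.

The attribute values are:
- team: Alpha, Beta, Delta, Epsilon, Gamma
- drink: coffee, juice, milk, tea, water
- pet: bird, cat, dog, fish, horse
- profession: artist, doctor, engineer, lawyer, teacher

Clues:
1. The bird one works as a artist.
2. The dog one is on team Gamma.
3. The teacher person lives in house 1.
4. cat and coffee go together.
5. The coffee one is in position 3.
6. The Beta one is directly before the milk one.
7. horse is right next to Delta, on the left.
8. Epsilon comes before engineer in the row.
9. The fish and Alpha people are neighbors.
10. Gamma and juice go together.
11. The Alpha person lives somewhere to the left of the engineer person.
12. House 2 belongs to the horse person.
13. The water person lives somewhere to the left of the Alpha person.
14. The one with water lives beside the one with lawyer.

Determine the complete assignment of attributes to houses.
Solution:

House | Team | Drink | Pet | Profession
---------------------------------------
  1   | Beta | water | fish | teacher
  2   | Alpha | milk | horse | lawyer
  3   | Delta | coffee | cat | doctor
  4   | Epsilon | tea | bird | artist
  5   | Gamma | juice | dog | engineer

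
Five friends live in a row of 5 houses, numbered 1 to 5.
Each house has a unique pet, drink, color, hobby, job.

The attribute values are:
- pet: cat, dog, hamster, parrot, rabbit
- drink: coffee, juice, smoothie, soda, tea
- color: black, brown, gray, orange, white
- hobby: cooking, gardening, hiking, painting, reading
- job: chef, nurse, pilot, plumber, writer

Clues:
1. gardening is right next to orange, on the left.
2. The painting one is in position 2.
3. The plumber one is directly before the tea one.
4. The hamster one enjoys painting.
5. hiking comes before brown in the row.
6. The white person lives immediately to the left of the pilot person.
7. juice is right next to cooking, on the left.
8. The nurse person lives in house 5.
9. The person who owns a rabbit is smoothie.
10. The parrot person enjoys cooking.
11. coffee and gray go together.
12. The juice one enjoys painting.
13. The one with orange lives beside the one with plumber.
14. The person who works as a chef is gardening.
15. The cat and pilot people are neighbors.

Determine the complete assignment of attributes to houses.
Solution:

House | Pet | Drink | Color | Hobby | Job
-----------------------------------------
  1   | cat | soda | white | gardening | chef
  2   | hamster | juice | orange | painting | pilot
  3   | parrot | coffee | gray | cooking | plumber
  4   | dog | tea | black | hiking | writer
  5   | rabbit | smoothie | brown | reading | nurse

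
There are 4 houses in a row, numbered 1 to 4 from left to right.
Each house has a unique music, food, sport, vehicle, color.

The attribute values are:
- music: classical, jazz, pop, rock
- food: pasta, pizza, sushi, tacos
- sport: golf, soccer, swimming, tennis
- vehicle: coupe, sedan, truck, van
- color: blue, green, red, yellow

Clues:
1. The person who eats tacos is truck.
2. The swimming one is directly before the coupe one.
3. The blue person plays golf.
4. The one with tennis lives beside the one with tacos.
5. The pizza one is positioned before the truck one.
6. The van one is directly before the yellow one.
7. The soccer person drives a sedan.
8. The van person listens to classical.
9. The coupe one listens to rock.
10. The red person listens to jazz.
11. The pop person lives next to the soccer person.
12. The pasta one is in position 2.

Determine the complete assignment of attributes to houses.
Solution:

House | Music | Food | Sport | Vehicle | Color
----------------------------------------------
  1   | classical | pizza | swimming | van | green
  2   | rock | pasta | tennis | coupe | yellow
  3   | pop | tacos | golf | truck | blue
  4   | jazz | sushi | soccer | sedan | red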